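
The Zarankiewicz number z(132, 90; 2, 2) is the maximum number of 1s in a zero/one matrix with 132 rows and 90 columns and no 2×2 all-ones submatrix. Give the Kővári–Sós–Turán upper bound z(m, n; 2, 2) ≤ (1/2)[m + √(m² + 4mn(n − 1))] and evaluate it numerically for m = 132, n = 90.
z(132, 90; 2, 2) ≤ (1/2)[132 + √(132² + 4·132·90·89)] = (1/2)[132 + √4246704] = 1096.3766

Kővári–Sós–Turán: let r_1, ..., r_132 be the row sums and z = Σ r_i the total number of 1s. Each pair of columns can share at most one row with both entries 1 (else a 2×2 all-ones block appears), so Σ_i C(r_i, 2) ≤ C(90, 2) = 4005. By convexity Σ_i C(r_i, 2) ≥ 132·C(z/132, 2) = z(z − 132)/(2·132), giving z² − 132z − 132·90·89 ≤ 0 and hence z ≤ (1/2)[132 + √(17424 + 4·1057320)] = (1/2)[132 + √4246704] ≈ (1/2)(132 + 2060.7533) = 1096.3766.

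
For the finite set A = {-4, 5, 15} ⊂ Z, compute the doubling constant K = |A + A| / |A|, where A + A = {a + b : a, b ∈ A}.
K = |A + A| / |A| = 6/3 = 2

Enumerate A + A = {a + b : a, b ∈ A}. With |A| = 3, there are |A|^2 = 9 ordered sum pairs; collecting distinct values, A + A = {-8, 1, 10, 11, 20, 30}, so |A + A| = 6. Thus K = 6/3 = 2. For comparison, the minimum possible |A + A| over all 3-element sets is 2·3 − 1 = 5 (so min K = 5/3), attained only by arithmetic progressions.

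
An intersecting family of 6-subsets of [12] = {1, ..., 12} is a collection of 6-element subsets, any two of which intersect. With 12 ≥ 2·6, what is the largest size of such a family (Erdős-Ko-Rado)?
max |F| = C(11, 5) = 462

The Erdős-Ko-Rado theorem states: for n ≥ 2k, an intersecting family of k-subsets of an n-element set has size at most C(n − 1, k − 1), with equality for 'star' families {A ⊆ [n] : |A| = k, i ∈ A} (fix an element i). For n = 12, k = 6: C(11, 5) = 462.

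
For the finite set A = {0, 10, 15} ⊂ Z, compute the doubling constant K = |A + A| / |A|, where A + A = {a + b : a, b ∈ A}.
K = |A + A| / |A| = 6/3 = 2

Enumerate A + A = {a + b : a, b ∈ A}. With |A| = 3, there are |A|^2 = 9 ordered sum pairs; collecting distinct values, A + A = {0, 10, 15, 20, 25, 30}, so |A + A| = 6. Thus K = 6/3 = 2. For comparison, the minimum possible |A + A| over all 3-element sets is 2·3 − 1 = 5 (so min K = 5/3), attained only by arithmetic progressions.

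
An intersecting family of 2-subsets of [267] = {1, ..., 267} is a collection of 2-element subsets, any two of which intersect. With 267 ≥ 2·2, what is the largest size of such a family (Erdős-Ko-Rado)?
max |F| = C(266, 1) = 266

Erdős-Ko-Rado (1961): when n ≥ 2k, max |F| = C(n−1, k−1). The bound is attained by the star {A : i ∈ A} for any fixed i ∈ [n]. Here C(267−1, 2−1) = C(266, 1) = 266.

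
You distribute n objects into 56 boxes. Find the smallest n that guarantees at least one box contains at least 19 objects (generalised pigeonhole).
n = (19 − 1)·56 + 1 = 1009

By the generalised pigeonhole principle, to guarantee some box contains ≥ r objects we need more than (r − 1) · k objects total. Threshold: n = (r − 1) · k + 1. With r = 19 and k = 56: n = 18 · 56 + 1 = 1008 + 1 = 1009. For n = 1008 = 18 · 56, we can put exactly 18 objects in every box, avoiding 19 in any single one — so 1009 is tight.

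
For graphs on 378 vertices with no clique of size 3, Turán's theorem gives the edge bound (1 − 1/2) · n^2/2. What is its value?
Turán density bound = (1/2) · 378^2/2 = 35721

Turán's theorem: ex(n, K_{r+1}) is achieved by the complete r-partite Turán graph T(n, r) with parts as balanced as possible, and is at most (1 − 1/r) · n^2/2. For r = 2, n = 378: the density bound is (1/2) · 142884/2 = 35721. Since 2 ∣ 378, the Turán graph T(378, 2) has parts of equal size 189, and its edge count e(T(378, 2)) = 35721 attains the density bound exactly.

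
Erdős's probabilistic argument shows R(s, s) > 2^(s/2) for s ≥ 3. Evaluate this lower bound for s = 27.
2^(27/2) = 11585.2375; so R(27, 27) > 11585.2375

Colour each edge of K_n uniformly at random with red/blue. The expected number of monochromatic K_27 is C(n, 27) · 2 · 2^(−C(27,2)). If C(n, 27) · 2^(1 − C(27,2)) < 1, then with positive probability no monochromatic K_27 exists, so R(27, 27) > n. The standard estimate C(n, 27) ≤ n^27/27! shows this inequality holds whenever n ≤ 2^(27/2) (since 27! · 2^(C(27,2) − 1) > 2^(27^2/2) ≥ n^27). Hence R(27, 27) > 2^(27/2) = 11585.2375.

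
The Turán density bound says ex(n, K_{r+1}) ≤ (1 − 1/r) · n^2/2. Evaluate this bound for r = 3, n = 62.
Turán density bound = (2/3) · 62^2/2 = 3844/3 ≈ 1281.3333

Turán's theorem: ex(n, K_{r+1}) is achieved by the complete r-partite Turán graph T(n, r) with parts as balanced as possible, and is at most (1 − 1/r) · n^2/2. For r = 3, n = 62: the density bound is (2/3) · 3844/2 = 3844/3 ≈ 1281.3333. The integer-valued extremum is e(T(62, 3)) = 1281, which is strictly less than the density bound 3844/3 since 3 ∤ 62 (the parts of T(62, 3) cannot all be equal).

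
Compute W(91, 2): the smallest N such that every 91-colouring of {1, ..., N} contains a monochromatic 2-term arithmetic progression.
W(91, 2) = 91 + 1 = 92

A 2-term AP is any pair of integers, so a monochromatic 2-AP exists iff some colour is used at least twice. With 91 colours, the colouring i ↦ i on {1, ..., 91} uses each colour once, avoiding any monochromatic pair, so W(91, 2) > 91. For {1, ..., 92}, pigeonhole forces two integers of the same colour, which form a monochromatic 2-AP. Hence W(91, 2) = 92.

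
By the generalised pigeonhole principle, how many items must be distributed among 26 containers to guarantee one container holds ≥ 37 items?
n = (37 − 1)·26 + 1 = 937

By the generalised pigeonhole principle, to guarantee some box contains ≥ r objects we need more than (r − 1) · k objects total. Threshold: n = (r − 1) · k + 1. With r = 37 and k = 26: n = 36 · 26 + 1 = 936 + 1 = 937. For n = 936 = 36 · 26, we can put exactly 36 objects in every box, avoiding 37 in any single one — so 937 is tight.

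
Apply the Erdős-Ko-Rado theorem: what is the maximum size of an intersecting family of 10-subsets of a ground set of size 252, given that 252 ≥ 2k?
max |F| = C(251, 9) = 9425317090951125

The Erdős-Ko-Rado theorem states: for n ≥ 2k, an intersecting family of k-subsets of an n-element set has size at most C(n − 1, k − 1), with equality for 'star' families {A ⊆ [n] : |A| = k, i ∈ A} (fix an element i). For n = 252, k = 10: C(251, 9) = 9425317090951125.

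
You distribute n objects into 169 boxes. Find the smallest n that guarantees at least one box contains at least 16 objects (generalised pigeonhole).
n = (16 − 1)·169 + 1 = 2536

By the generalised pigeonhole principle, to guarantee some box contains ≥ r objects we need more than (r − 1) · k objects total. Threshold: n = (r − 1) · k + 1. With r = 16 and k = 169: n = 15 · 169 + 1 = 2535 + 1 = 2536. For n = 2535 = 15 · 169, we can put exactly 15 objects in every box, avoiding 16 in any single one — so 2536 is tight.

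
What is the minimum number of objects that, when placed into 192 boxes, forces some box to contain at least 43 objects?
n = (43 − 1)·192 + 1 = 8065

By the generalised pigeonhole principle, to guarantee some box contains ≥ r objects we need more than (r − 1) · k objects total. Threshold: n = (r − 1) · k + 1. With r = 43 and k = 192: n = 42 · 192 + 1 = 8064 + 1 = 8065. For n = 8064 = 42 · 192, we can put exactly 42 objects in every box, avoiding 43 in any single one — so 8065 is tight.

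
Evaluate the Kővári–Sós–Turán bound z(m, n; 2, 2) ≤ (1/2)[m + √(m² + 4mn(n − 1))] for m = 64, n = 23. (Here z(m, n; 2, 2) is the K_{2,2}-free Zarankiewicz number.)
z(64, 23; 2, 2) ≤ (1/2)[64 + √(64² + 4·64·23·22)] = (1/2)[64 + √133632] = 214.7786

Kővári–Sós–Turán: let r_1, ..., r_64 be the row sums and z = Σ r_i the total number of 1s. Each pair of columns can share at most one row with both entries 1 (else a 2×2 all-ones block appears), so Σ_i C(r_i, 2) ≤ C(23, 2) = 253. By convexity Σ_i C(r_i, 2) ≥ 64·C(z/64, 2) = z(z − 64)/(2·64), giving z² − 64z − 64·23·22 ≤ 0 and hence z ≤ (1/2)[64 + √(4096 + 4·32384)] = (1/2)[64 + √133632] ≈ (1/2)(64 + 365.5571) = 214.7786.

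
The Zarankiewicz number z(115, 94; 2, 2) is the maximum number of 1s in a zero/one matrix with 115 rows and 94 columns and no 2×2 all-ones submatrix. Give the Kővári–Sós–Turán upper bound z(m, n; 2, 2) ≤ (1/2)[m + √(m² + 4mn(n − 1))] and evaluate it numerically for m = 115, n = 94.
z(115, 94; 2, 2) ≤ (1/2)[115 + √(115² + 4·115·94·93)] = (1/2)[115 + √4034545] = 1061.8088

Kővári–Sós–Turán: let r_1, ..., r_115 be the row sums and z = Σ r_i the total number of 1s. Each pair of columns can share at most one row with both entries 1 (else a 2×2 all-ones block appears), so Σ_i C(r_i, 2) ≤ C(94, 2) = 4371. By convexity Σ_i C(r_i, 2) ≥ 115·C(z/115, 2) = z(z − 115)/(2·115), giving z² − 115z − 115·94·93 ≤ 0 and hence z ≤ (1/2)[115 + √(13225 + 4·1005330)] = (1/2)[115 + √4034545] ≈ (1/2)(115 + 2008.6177) = 1061.8088.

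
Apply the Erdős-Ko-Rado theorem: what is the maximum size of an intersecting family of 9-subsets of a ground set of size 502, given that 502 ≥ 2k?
max |F| = C(501, 8) = 93065198550216750

Erdős-Ko-Rado (1961): when n ≥ 2k, max |F| = C(n−1, k−1). The bound is attained by the star {A : i ∈ A} for any fixed i ∈ [n]. Here C(502−1, 9−1) = C(501, 8) = 93065198550216750.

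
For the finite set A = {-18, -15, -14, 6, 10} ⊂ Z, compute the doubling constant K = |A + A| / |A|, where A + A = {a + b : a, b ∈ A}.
K = |A + A| / |A| = 14/5

Enumerate A + A = {a + b : a, b ∈ A}. With |A| = 5, there are |A|^2 = 25 ordered sum pairs; collecting distinct values, A + A = {-36, -33, -32, -30, -29, -28, -12, -9, -8, -5, -4, 12, 16, 20}, so |A + A| = 14. Thus K = 14/5. For comparison, the minimum possible |A + A| over all 5-element sets is 2·5 − 1 = 9 (so min K = 9/5), attained only by arithmetic progressions.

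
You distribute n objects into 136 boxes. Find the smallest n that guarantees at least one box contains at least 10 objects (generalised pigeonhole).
n = (10 − 1)·136 + 1 = 1225

By the generalised pigeonhole principle, to guarantee some box contains ≥ r objects we need more than (r − 1) · k objects total. Threshold: n = (r − 1) · k + 1. With r = 10 and k = 136: n = 9 · 136 + 1 = 1224 + 1 = 1225. For n = 1224 = 9 · 136, we can put exactly 9 objects in every box, avoiding 10 in any single one — so 1225 is tight.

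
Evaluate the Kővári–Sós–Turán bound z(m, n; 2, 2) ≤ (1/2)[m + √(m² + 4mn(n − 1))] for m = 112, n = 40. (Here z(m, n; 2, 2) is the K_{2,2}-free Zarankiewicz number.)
z(112, 40; 2, 2) ≤ (1/2)[112 + √(112² + 4·112·40·39)] = (1/2)[112 + √711424] = 477.7298

Kővári–Sós–Turán: let r_1, ..., r_112 be the row sums and z = Σ r_i the total number of 1s. Each pair of columns can share at most one row with both entries 1 (else a 2×2 all-ones block appears), so Σ_i C(r_i, 2) ≤ C(40, 2) = 780. By convexity Σ_i C(r_i, 2) ≥ 112·C(z/112, 2) = z(z − 112)/(2·112), giving z² − 112z − 112·40·39 ≤ 0 and hence z ≤ (1/2)[112 + √(12544 + 4·174720)] = (1/2)[112 + √711424] ≈ (1/2)(112 + 843.4595) = 477.7298.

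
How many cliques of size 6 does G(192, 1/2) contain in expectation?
E[# K_6] = C(192, 6) · (1/2)^C(6, 2) = 64300886496 / 2^15 = 2009402703/1024 ≈ 1962307.327148

For each 6-subset S of vertices (there are C(192, 6) = 64300886496 such S), let X_S = 1 if S induces a K_6 (all C(6, 2) = 15 edges present). Then P(X_S = 1) = (1/2)^15 = 1/32768. By linearity of expectation, E[# K_6] = C(192, 6) · (1/2)^15 = 64300886496 / 32768 = 2009402703/1024 ≈ 1962307.327148.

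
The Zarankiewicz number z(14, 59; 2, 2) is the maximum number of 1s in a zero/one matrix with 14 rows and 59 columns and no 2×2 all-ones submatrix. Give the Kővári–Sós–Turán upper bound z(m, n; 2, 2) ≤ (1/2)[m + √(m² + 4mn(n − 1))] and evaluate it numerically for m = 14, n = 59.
z(14, 59; 2, 2) ≤ (1/2)[14 + √(14² + 4·14·59·58)] = (1/2)[14 + √191828] = 225.9909

Kővári–Sós–Turán: let r_1, ..., r_14 be the row sums and z = Σ r_i the total number of 1s. Each pair of columns can share at most one row with both entries 1 (else a 2×2 all-ones block appears), so Σ_i C(r_i, 2) ≤ C(59, 2) = 1711. By convexity Σ_i C(r_i, 2) ≥ 14·C(z/14, 2) = z(z − 14)/(2·14), giving z² − 14z − 14·59·58 ≤ 0 and hence z ≤ (1/2)[14 + √(196 + 4·47908)] = (1/2)[14 + √191828] ≈ (1/2)(14 + 437.9817) = 225.9909.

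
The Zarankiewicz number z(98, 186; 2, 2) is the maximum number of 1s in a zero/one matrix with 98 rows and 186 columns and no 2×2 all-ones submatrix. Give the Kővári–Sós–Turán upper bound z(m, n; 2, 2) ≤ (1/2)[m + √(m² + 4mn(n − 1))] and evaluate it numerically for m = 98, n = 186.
z(98, 186; 2, 2) ≤ (1/2)[98 + √(98² + 4·98·186·185)] = (1/2)[98 + √13498324] = 1886.0033

Kővári–Sós–Turán: let r_1, ..., r_98 be the row sums and z = Σ r_i the total number of 1s. Each pair of columns can share at most one row with both entries 1 (else a 2×2 all-ones block appears), so Σ_i C(r_i, 2) ≤ C(186, 2) = 17205. By convexity Σ_i C(r_i, 2) ≥ 98·C(z/98, 2) = z(z − 98)/(2·98), giving z² − 98z − 98·186·185 ≤ 0 and hence z ≤ (1/2)[98 + √(9604 + 4·3372180)] = (1/2)[98 + √13498324] ≈ (1/2)(98 + 3674.0065) = 1886.0033.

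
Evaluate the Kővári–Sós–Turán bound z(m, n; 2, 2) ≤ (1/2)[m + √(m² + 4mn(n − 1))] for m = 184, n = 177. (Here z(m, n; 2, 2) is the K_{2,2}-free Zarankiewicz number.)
z(184, 177; 2, 2) ≤ (1/2)[184 + √(184² + 4·184·177·176)] = (1/2)[184 + √22961728] = 2487.9199

Kővári–Sós–Turán: let r_1, ..., r_184 be the row sums and z = Σ r_i the total number of 1s. Each pair of columns can share at most one row with both entries 1 (else a 2×2 all-ones block appears), so Σ_i C(r_i, 2) ≤ C(177, 2) = 15576. By convexity Σ_i C(r_i, 2) ≥ 184·C(z/184, 2) = z(z − 184)/(2·184), giving z² − 184z − 184·177·176 ≤ 0 and hence z ≤ (1/2)[184 + √(33856 + 4·5731968)] = (1/2)[184 + √22961728] ≈ (1/2)(184 + 4791.8397) = 2487.9199.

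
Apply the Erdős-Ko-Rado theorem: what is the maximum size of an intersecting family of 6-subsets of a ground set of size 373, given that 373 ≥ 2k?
max |F| = C(372, 5) = 57784520304

Erdős-Ko-Rado (1961): when n ≥ 2k, max |F| = C(n−1, k−1). The bound is attained by the star {A : i ∈ A} for any fixed i ∈ [n]. Here C(373−1, 6−1) = C(372, 5) = 57784520304.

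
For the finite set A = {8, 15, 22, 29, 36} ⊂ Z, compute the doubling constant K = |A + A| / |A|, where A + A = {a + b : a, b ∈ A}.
K = |A + A| / |A| = 9/5

Enumerate A + A = {a + b : a, b ∈ A}. With |A| = 5, there are |A|^2 = 25 ordered sum pairs; collecting distinct values, A + A = {16, 23, 30, 37, 44, 51, 58, 65, 72}, so |A + A| = 9. Thus K = 9/5. Here |A + A| = 2|A| − 1 = 9, the minimum possible — so K = 9/5 is minimal, which holds iff A is an arithmetic progression.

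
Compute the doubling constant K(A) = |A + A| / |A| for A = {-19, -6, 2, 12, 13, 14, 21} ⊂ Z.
K = |A + A| / |A| = 26/7

Enumerate A + A = {a + b : a, b ∈ A}. With |A| = 7, there are |A|^2 = 49 ordered sum pairs; collecting distinct values, A + A = {-38, -25, -17, -12, -7, -6, -5, -4, 2, 4, 6, 7, 8, 14, 15, 16, 23, 24, 25, 26, 27, 28, 33, 34, 35, 42}, so |A + A| = 26. Thus K = 26/7. For comparison, the minimum possible |A + A| over all 7-element sets is 2·7 − 1 = 13 (so min K = 13/7), attained only by arithmetic progressions.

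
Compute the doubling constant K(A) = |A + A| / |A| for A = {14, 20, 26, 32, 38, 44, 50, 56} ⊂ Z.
K = |A + A| / |A| = 15/8

Enumerate A + A = {a + b : a, b ∈ A}. With |A| = 8, there are |A|^2 = 64 ordered sum pairs; collecting distinct values, A + A = {28, 34, 40, 46, 52, 58, 64, 70, 76, 82, 88, 94, 100, 106, 112}, so |A + A| = 15. Thus K = 15/8. Here |A + A| = 2|A| − 1 = 15, the minimum possible — so K = 15/8 is minimal, which holds iff A is an arithmetic progression.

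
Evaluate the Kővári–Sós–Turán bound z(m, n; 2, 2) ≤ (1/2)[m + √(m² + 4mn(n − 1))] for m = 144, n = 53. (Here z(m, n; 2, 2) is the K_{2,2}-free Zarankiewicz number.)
z(144, 53; 2, 2) ≤ (1/2)[144 + √(144² + 4·144·53·52)] = (1/2)[144 + √1608192] = 706.0726

Kővári–Sós–Turán: let r_1, ..., r_144 be the row sums and z = Σ r_i the total number of 1s. Each pair of columns can share at most one row with both entries 1 (else a 2×2 all-ones block appears), so Σ_i C(r_i, 2) ≤ C(53, 2) = 1378. By convexity Σ_i C(r_i, 2) ≥ 144·C(z/144, 2) = z(z − 144)/(2·144), giving z² − 144z − 144·53·52 ≤ 0 and hence z ≤ (1/2)[144 + √(20736 + 4·396864)] = (1/2)[144 + √1608192] ≈ (1/2)(144 + 1268.1451) = 706.0726.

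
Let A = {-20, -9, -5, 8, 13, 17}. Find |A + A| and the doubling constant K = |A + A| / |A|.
K = |A + A| / |A| = 20/6 = 10/3

Enumerate A + A = {a + b : a, b ∈ A}. With |A| = 6, there are |A|^2 = 36 ordered sum pairs; collecting distinct values, A + A = {-40, -29, -25, -18, -14, -12, -10, -7, -3, -1, 3, 4, 8, 12, 16, 21, 25, 26, 30, 34}, so |A + A| = 20. Thus K = 20/6 = 10/3. For comparison, the minimum possible |A + A| over all 6-element sets is 2·6 − 1 = 11 (so min K = 11/6), attained only by arithmetic progressions.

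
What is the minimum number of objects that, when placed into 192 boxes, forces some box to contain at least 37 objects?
n = (37 − 1)·192 + 1 = 6913

By the generalised pigeonhole principle, to guarantee some box contains ≥ r objects we need more than (r − 1) · k objects total. Threshold: n = (r − 1) · k + 1. With r = 37 and k = 192: n = 36 · 192 + 1 = 6912 + 1 = 6913. For n = 6912 = 36 · 192, we can put exactly 36 objects in every box, avoiding 37 in any single one — so 6913 is tight.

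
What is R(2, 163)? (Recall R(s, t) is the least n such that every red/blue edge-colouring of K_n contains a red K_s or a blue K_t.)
R(2, 163) = 163

R(2, k) = k for all k ≥ 2: in a 2-colouring of K_k, either some edge is red (a red K_2) or all edges are blue (a blue K_k). And K_{162} coloured all-blue has no blue K_163, so R(2, 163) > 162. Hence R(2, 163) = 163.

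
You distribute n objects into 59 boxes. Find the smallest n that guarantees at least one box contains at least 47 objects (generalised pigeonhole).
n = (47 − 1)·59 + 1 = 2715

By the generalised pigeonhole principle, to guarantee some box contains ≥ r objects we need more than (r − 1) · k objects total. Threshold: n = (r − 1) · k + 1. With r = 47 and k = 59: n = 46 · 59 + 1 = 2714 + 1 = 2715. For n = 2714 = 46 · 59, we can put exactly 46 objects in every box, avoiding 47 in any single one — so 2715 is tight.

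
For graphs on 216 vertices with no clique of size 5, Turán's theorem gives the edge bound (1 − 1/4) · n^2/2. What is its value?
Turán density bound = (3/4) · 216^2/2 = 17496

Turán's theorem: ex(n, K_{r+1}) is achieved by the complete r-partite Turán graph T(n, r) with parts as balanced as possible, and is at most (1 − 1/r) · n^2/2. For r = 4, n = 216: the density bound is (3/4) · 46656/2 = 17496. Since 4 ∣ 216, the Turán graph T(216, 4) has parts of equal size 54, and its edge count e(T(216, 4)) = 17496 attains the density bound exactly.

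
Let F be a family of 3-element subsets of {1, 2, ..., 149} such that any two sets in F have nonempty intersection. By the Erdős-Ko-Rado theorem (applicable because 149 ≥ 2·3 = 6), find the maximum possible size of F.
max |F| = C(148, 2) = 10878

The Erdős-Ko-Rado theorem states: for n ≥ 2k, an intersecting family of k-subsets of an n-element set has size at most C(n − 1, k − 1), with equality for 'star' families {A ⊆ [n] : |A| = k, i ∈ A} (fix an element i). For n = 149, k = 3: C(148, 2) = 10878.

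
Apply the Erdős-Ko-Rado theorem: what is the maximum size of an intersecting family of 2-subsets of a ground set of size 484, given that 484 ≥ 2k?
max |F| = C(483, 1) = 483

The Erdős-Ko-Rado theorem states: for n ≥ 2k, an intersecting family of k-subsets of an n-element set has size at most C(n − 1, k − 1), with equality for 'star' families {A ⊆ [n] : |A| = k, i ∈ A} (fix an element i). For n = 484, k = 2: C(483, 1) = 483.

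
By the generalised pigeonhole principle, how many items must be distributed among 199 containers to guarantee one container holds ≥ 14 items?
n = (14 − 1)·199 + 1 = 2588

By the generalised pigeonhole principle, to guarantee some box contains ≥ r objects we need more than (r − 1) · k objects total. Threshold: n = (r − 1) · k + 1. With r = 14 and k = 199: n = 13 · 199 + 1 = 2587 + 1 = 2588. For n = 2587 = 13 · 199, we can put exactly 13 objects in every box, avoiding 14 in any single one — so 2588 is tight.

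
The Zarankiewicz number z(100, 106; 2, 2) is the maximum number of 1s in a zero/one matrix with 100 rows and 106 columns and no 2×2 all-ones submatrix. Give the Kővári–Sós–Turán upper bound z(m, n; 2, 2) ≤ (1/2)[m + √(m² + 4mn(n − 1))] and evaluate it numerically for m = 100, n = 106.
z(100, 106; 2, 2) ≤ (1/2)[100 + √(100² + 4·100·106·105)] = (1/2)[100 + √4462000] = 1106.1723

Kővári–Sós–Turán: let r_1, ..., r_100 be the row sums and z = Σ r_i the total number of 1s. Each pair of columns can share at most one row with both entries 1 (else a 2×2 all-ones block appears), so Σ_i C(r_i, 2) ≤ C(106, 2) = 5565. By convexity Σ_i C(r_i, 2) ≥ 100·C(z/100, 2) = z(z − 100)/(2·100), giving z² − 100z − 100·106·105 ≤ 0 and hence z ≤ (1/2)[100 + √(10000 + 4·1113000)] = (1/2)[100 + √4462000] ≈ (1/2)(100 + 2112.3447) = 1106.1723.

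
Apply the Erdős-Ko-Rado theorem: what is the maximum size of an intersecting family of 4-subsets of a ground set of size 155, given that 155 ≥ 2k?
max |F| = C(154, 3) = 596904

Erdős-Ko-Rado (1961): when n ≥ 2k, max |F| = C(n−1, k−1). The bound is attained by the star {A : i ∈ A} for any fixed i ∈ [n]. Here C(155−1, 4−1) = C(154, 3) = 596904.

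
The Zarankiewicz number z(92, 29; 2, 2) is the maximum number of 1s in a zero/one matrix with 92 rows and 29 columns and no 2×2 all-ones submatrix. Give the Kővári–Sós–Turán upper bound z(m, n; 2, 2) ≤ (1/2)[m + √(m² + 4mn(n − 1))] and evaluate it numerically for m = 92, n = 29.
z(92, 29; 2, 2) ≤ (1/2)[92 + √(92² + 4·92·29·28)] = (1/2)[92 + √307280] = 323.1642

Kővári–Sós–Turán: let r_1, ..., r_92 be the row sums and z = Σ r_i the total number of 1s. Each pair of columns can share at most one row with both entries 1 (else a 2×2 all-ones block appears), so Σ_i C(r_i, 2) ≤ C(29, 2) = 406. By convexity Σ_i C(r_i, 2) ≥ 92·C(z/92, 2) = z(z − 92)/(2·92), giving z² − 92z − 92·29·28 ≤ 0 and hence z ≤ (1/2)[92 + √(8464 + 4·74704)] = (1/2)[92 + √307280] ≈ (1/2)(92 + 554.3284) = 323.1642.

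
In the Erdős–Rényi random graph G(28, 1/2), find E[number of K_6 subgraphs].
E[# K_6] = C(28, 6) · (1/2)^C(6, 2) = 376740 / 2^15 = 94185/8192 ≈ 11.497192

For each 6-subset S of vertices (there are C(28, 6) = 376740 such S), let X_S = 1 if S induces a K_6 (all C(6, 2) = 15 edges present). Then P(X_S = 1) = (1/2)^15 = 1/32768. By linearity of expectation, E[# K_6] = C(28, 6) · (1/2)^15 = 376740 / 32768 = 94185/8192 ≈ 11.497192.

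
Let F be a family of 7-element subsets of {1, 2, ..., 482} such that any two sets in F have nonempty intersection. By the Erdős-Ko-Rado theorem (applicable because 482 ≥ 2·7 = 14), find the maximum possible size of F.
max |F| = C(481, 6) = 16670267127696

Erdős-Ko-Rado (1961): when n ≥ 2k, max |F| = C(n−1, k−1). The bound is attained by the star {A : i ∈ A} for any fixed i ∈ [n]. Here C(482−1, 7−1) = C(481, 6) = 16670267127696.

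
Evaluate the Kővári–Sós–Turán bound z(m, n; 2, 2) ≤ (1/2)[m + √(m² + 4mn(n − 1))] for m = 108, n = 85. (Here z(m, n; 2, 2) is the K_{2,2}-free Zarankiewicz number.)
z(108, 85; 2, 2) ≤ (1/2)[108 + √(108² + 4·108·85·84)] = (1/2)[108 + √3096144] = 933.7932

Kővári–Sós–Turán: let r_1, ..., r_108 be the row sums and z = Σ r_i the total number of 1s. Each pair of columns can share at most one row with both entries 1 (else a 2×2 all-ones block appears), so Σ_i C(r_i, 2) ≤ C(85, 2) = 3570. By convexity Σ_i C(r_i, 2) ≥ 108·C(z/108, 2) = z(z − 108)/(2·108), giving z² − 108z − 108·85·84 ≤ 0 and hence z ≤ (1/2)[108 + √(11664 + 4·771120)] = (1/2)[108 + √3096144] ≈ (1/2)(108 + 1759.5863) = 933.7932.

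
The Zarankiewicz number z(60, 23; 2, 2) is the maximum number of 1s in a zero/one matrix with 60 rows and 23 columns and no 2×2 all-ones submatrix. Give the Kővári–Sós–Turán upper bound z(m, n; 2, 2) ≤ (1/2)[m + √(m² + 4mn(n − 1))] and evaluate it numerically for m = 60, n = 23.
z(60, 23; 2, 2) ≤ (1/2)[60 + √(60² + 4·60·23·22)] = (1/2)[60 + √125040] = 206.805

Kővári–Sós–Turán: let r_1, ..., r_60 be the row sums and z = Σ r_i the total number of 1s. Each pair of columns can share at most one row with both entries 1 (else a 2×2 all-ones block appears), so Σ_i C(r_i, 2) ≤ C(23, 2) = 253. By convexity Σ_i C(r_i, 2) ≥ 60·C(z/60, 2) = z(z − 60)/(2·60), giving z² − 60z − 60·23·22 ≤ 0 and hence z ≤ (1/2)[60 + √(3600 + 4·30360)] = (1/2)[60 + √125040] ≈ (1/2)(60 + 353.61) = 206.805.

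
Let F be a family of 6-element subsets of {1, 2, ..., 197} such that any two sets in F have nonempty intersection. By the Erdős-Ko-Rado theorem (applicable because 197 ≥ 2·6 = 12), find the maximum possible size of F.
max |F| = C(196, 5) = 2289653184

The Erdős-Ko-Rado theorem states: for n ≥ 2k, an intersecting family of k-subsets of an n-element set has size at most C(n − 1, k − 1), with equality for 'star' families {A ⊆ [n] : |A| = k, i ∈ A} (fix an element i). For n = 197, k = 6: C(196, 5) = 2289653184.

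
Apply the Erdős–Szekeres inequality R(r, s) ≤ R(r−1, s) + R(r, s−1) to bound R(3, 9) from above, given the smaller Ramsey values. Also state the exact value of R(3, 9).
R(3, 9) ≤ R(2, 9) + R(3, 8) = 9 + 28 = 37; exact value R(3, 9) = 36.

The Erdős–Szekeres recurrence R(r, s) ≤ R(r−1, s) + R(r, s−1) applied to (r, s) = (3, 9) gives
  R(3, 9) ≤ R(2, 9) + R(3, 8) = 9 + 28 = 37.
(Recall R(2, k) = k and R is symmetric.) The recurrence is not tight here (it gives 37, but the exact value is R(3, 9) = 36); the tight upper bound requires a sharper argument than the simple recurrence, combined with a lower-bound construction on K_{35}.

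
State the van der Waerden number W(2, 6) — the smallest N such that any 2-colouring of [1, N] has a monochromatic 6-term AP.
W(2, 6) = 1132

W(2, 6) = 1132. The lower bound W(2, 6) > 1131 comes from an explicit good 2-colouring of [1, 1131]; the upper bound W(2, 6) ≤ 1132 was verified by exhaustive search over 2-colourings of [1, 1132].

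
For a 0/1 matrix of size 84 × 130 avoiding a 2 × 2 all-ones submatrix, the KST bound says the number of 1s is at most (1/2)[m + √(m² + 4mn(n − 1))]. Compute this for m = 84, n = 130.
z(84, 130; 2, 2) ≤ (1/2)[84 + √(84² + 4·84·130·129)] = (1/2)[84 + √5641776] = 1229.6212

Kővári–Sós–Turán: let r_1, ..., r_84 be the row sums and z = Σ r_i the total number of 1s. Each pair of columns can share at most one row with both entries 1 (else a 2×2 all-ones block appears), so Σ_i C(r_i, 2) ≤ C(130, 2) = 8385. By convexity Σ_i C(r_i, 2) ≥ 84·C(z/84, 2) = z(z − 84)/(2·84), giving z² − 84z − 84·130·129 ≤ 0 and hence z ≤ (1/2)[84 + √(7056 + 4·1408680)] = (1/2)[84 + √5641776] ≈ (1/2)(84 + 2375.2423) = 1229.6212.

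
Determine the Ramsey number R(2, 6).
R(2, 6) = 6

R(2, k) = k for all k ≥ 2: in a 2-colouring of K_k, either some edge is red (a red K_2) or all edges are blue (a blue K_k). And K_{5} coloured all-blue has no blue K_6, so R(2, 6) > 5. Hence R(2, 6) = 6.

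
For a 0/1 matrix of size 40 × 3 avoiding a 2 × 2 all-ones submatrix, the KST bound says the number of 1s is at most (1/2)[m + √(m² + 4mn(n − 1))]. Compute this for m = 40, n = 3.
z(40, 3; 2, 2) ≤ (1/2)[40 + √(40² + 4·40·3·2)] = (1/2)[40 + √2560] = 45.2982

Kővári–Sós–Turán: let r_1, ..., r_40 be the row sums and z = Σ r_i the total number of 1s. Each pair of columns can share at most one row with both entries 1 (else a 2×2 all-ones block appears), so Σ_i C(r_i, 2) ≤ C(3, 2) = 3. By convexity Σ_i C(r_i, 2) ≥ 40·C(z/40, 2) = z(z − 40)/(2·40), giving z² − 40z − 40·3·2 ≤ 0 and hence z ≤ (1/2)[40 + √(1600 + 4·240)] = (1/2)[40 + √2560] ≈ (1/2)(40 + 50.5964) = 45.2982.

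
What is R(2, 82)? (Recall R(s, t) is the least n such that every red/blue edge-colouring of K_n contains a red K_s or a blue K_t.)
R(2, 82) = 82

R(2, k) = k for all k ≥ 2: in a 2-colouring of K_k, either some edge is red (a red K_2) or all edges are blue (a blue K_k). And K_{81} coloured all-blue has no blue K_82, so R(2, 82) > 81. Hence R(2, 82) = 82.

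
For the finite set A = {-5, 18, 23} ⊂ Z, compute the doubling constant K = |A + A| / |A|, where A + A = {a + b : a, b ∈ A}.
K = |A + A| / |A| = 6/3 = 2

Enumerate A + A = {a + b : a, b ∈ A}. With |A| = 3, there are |A|^2 = 9 ordered sum pairs; collecting distinct values, A + A = {-10, 13, 18, 36, 41, 46}, so |A + A| = 6. Thus K = 6/3 = 2. For comparison, the minimum possible |A + A| over all 3-element sets is 2·3 − 1 = 5 (so min K = 5/3), attained only by arithmetic progressions.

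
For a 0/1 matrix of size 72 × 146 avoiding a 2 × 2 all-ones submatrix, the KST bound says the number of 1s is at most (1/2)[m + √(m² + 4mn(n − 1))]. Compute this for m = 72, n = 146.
z(72, 146; 2, 2) ≤ (1/2)[72 + √(72² + 4·72·146·145)] = (1/2)[72 + √6102144] = 1271.1259

Kővári–Sós–Turán: let r_1, ..., r_72 be the row sums and z = Σ r_i the total number of 1s. Each pair of columns can share at most one row with both entries 1 (else a 2×2 all-ones block appears), so Σ_i C(r_i, 2) ≤ C(146, 2) = 10585. By convexity Σ_i C(r_i, 2) ≥ 72·C(z/72, 2) = z(z − 72)/(2·72), giving z² − 72z − 72·146·145 ≤ 0 and hence z ≤ (1/2)[72 + √(5184 + 4·1524240)] = (1/2)[72 + √6102144] ≈ (1/2)(72 + 2470.2518) = 1271.1259.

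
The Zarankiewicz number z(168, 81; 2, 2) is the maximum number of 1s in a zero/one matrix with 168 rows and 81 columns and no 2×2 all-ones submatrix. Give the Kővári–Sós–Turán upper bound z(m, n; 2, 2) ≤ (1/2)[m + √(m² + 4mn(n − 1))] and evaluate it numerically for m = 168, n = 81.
z(168, 81; 2, 2) ≤ (1/2)[168 + √(168² + 4·168·81·80)] = (1/2)[168 + √4382784] = 1130.755

Kővári–Sós–Turán: let r_1, ..., r_168 be the row sums and z = Σ r_i the total number of 1s. Each pair of columns can share at most one row with both entries 1 (else a 2×2 all-ones block appears), so Σ_i C(r_i, 2) ≤ C(81, 2) = 3240. By convexity Σ_i C(r_i, 2) ≥ 168·C(z/168, 2) = z(z − 168)/(2·168), giving z² − 168z − 168·81·80 ≤ 0 and hence z ≤ (1/2)[168 + √(28224 + 4·1088640)] = (1/2)[168 + √4382784] ≈ (1/2)(168 + 2093.51) = 1130.755.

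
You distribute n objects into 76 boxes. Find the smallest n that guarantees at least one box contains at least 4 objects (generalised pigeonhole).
n = (4 − 1)·76 + 1 = 229

By the generalised pigeonhole principle, to guarantee some box contains ≥ r objects we need more than (r − 1) · k objects total. Threshold: n = (r − 1) · k + 1. With r = 4 and k = 76: n = 3 · 76 + 1 = 228 + 1 = 229. For n = 228 = 3 · 76, we can put exactly 3 objects in every box, avoiding 4 in any single one — so 229 is tight.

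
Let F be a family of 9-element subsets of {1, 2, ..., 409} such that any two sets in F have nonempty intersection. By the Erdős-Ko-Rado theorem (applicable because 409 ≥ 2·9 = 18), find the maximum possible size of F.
max |F| = C(408, 8) = 17773458424095231

The Erdős-Ko-Rado theorem states: for n ≥ 2k, an intersecting family of k-subsets of an n-element set has size at most C(n − 1, k − 1), with equality for 'star' families {A ⊆ [n] : |A| = k, i ∈ A} (fix an element i). For n = 409, k = 9: C(408, 8) = 17773458424095231.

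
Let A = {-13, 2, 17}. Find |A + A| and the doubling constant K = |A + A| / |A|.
K = |A + A| / |A| = 5/3

Enumerate A + A = {a + b : a, b ∈ A}. With |A| = 3, there are |A|^2 = 9 ordered sum pairs; collecting distinct values, A + A = {-26, -11, 4, 19, 34}, so |A + A| = 5. Thus K = 5/3. Here |A + A| = 2|A| − 1 = 5, the minimum possible — so K = 5/3 is minimal, which holds iff A is an arithmetic progression.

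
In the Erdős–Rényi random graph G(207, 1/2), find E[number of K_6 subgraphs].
E[# K_6] = C(207, 6) · (1/2)^C(6, 2) = 101563230237 / 2^15 ≈ 3099463.813385

For each 6-subset S of vertices (there are C(207, 6) = 101563230237 such S), let X_S = 1 if S induces a K_6 (all C(6, 2) = 15 edges present). Then P(X_S = 1) = (1/2)^15 = 1/32768. By linearity of expectation, E[# K_6] = C(207, 6) · (1/2)^15 = 101563230237 / 32768 ≈ 3099463.813385.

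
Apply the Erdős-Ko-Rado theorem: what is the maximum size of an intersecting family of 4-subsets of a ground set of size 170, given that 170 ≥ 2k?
max |F| = C(169, 3) = 790244

Erdős-Ko-Rado (1961): when n ≥ 2k, max |F| = C(n−1, k−1). The bound is attained by the star {A : i ∈ A} for any fixed i ∈ [n]. Here C(170−1, 4−1) = C(169, 3) = 790244.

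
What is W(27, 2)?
W(27, 2) = 27 + 1 = 28

A 2-term AP is any pair of integers, so a monochromatic 2-AP exists iff some colour is used at least twice. With 27 colours, the colouring i ↦ i on {1, ..., 27} uses each colour once, avoiding any monochromatic pair, so W(27, 2) > 27. For {1, ..., 28}, pigeonhole forces two integers of the same colour, which form a monochromatic 2-AP. Hence W(27, 2) = 28.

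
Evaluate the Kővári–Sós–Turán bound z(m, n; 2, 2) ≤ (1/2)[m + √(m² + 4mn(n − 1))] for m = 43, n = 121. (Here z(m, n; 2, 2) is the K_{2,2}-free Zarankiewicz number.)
z(43, 121; 2, 2) ≤ (1/2)[43 + √(43² + 4·43·121·120)] = (1/2)[43 + √2499289] = 811.957

Kővári–Sós–Turán: let r_1, ..., r_43 be the row sums and z = Σ r_i the total number of 1s. Each pair of columns can share at most one row with both entries 1 (else a 2×2 all-ones block appears), so Σ_i C(r_i, 2) ≤ C(121, 2) = 7260. By convexity Σ_i C(r_i, 2) ≥ 43·C(z/43, 2) = z(z − 43)/(2·43), giving z² − 43z − 43·121·120 ≤ 0 and hence z ≤ (1/2)[43 + √(1849 + 4·624360)] = (1/2)[43 + √2499289] ≈ (1/2)(43 + 1580.914) = 811.957.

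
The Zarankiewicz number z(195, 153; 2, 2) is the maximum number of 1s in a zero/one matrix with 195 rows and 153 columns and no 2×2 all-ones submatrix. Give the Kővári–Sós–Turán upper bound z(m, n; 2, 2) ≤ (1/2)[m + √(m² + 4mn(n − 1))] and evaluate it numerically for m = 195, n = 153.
z(195, 153; 2, 2) ≤ (1/2)[195 + √(195² + 4·195·153·152)] = (1/2)[195 + √18177705] = 2229.266

Kővári–Sós–Turán: let r_1, ..., r_195 be the row sums and z = Σ r_i the total number of 1s. Each pair of columns can share at most one row with both entries 1 (else a 2×2 all-ones block appears), so Σ_i C(r_i, 2) ≤ C(153, 2) = 11628. By convexity Σ_i C(r_i, 2) ≥ 195·C(z/195, 2) = z(z − 195)/(2·195), giving z² − 195z − 195·153·152 ≤ 0 and hence z ≤ (1/2)[195 + √(38025 + 4·4534920)] = (1/2)[195 + √18177705] ≈ (1/2)(195 + 4263.532) = 2229.266.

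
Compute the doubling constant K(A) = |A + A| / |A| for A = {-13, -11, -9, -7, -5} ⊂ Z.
K = |A + A| / |A| = 9/5

Enumerate A + A = {a + b : a, b ∈ A}. With |A| = 5, there are |A|^2 = 25 ordered sum pairs; collecting distinct values, A + A = {-26, -24, -22, -20, -18, -16, -14, -12, -10}, so |A + A| = 9. Thus K = 9/5. Here |A + A| = 2|A| − 1 = 9, the minimum possible — so K = 9/5 is minimal, which holds iff A is an arithmetic progression.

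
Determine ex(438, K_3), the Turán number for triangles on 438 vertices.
ex(438, K_3) = ⌊438^2/4⌋ = 47961

Mantel (1907): a triangle-free graph on n vertices has at most ⌊n^2/4⌋ edges, with equality for the complete bipartite graph K_{⌊n/2⌋, ⌈n/2⌉}. For n = 438: ⌊438^2/4⌋ = ⌊191844/4⌋ = 47961. The extremal graph is K_{219, 219}, which has 219·219 = 47961 edges.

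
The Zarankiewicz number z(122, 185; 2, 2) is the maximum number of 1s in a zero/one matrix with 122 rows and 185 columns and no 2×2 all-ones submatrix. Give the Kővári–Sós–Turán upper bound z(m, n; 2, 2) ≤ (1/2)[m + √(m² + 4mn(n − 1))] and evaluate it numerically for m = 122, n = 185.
z(122, 185; 2, 2) ≤ (1/2)[122 + √(122² + 4·122·185·184)] = (1/2)[122 + √16626404] = 2099.7744

Kővári–Sós–Turán: let r_1, ..., r_122 be the row sums and z = Σ r_i the total number of 1s. Each pair of columns can share at most one row with both entries 1 (else a 2×2 all-ones block appears), so Σ_i C(r_i, 2) ≤ C(185, 2) = 17020. By convexity Σ_i C(r_i, 2) ≥ 122·C(z/122, 2) = z(z − 122)/(2·122), giving z² − 122z − 122·185·184 ≤ 0 and hence z ≤ (1/2)[122 + √(14884 + 4·4152880)] = (1/2)[122 + √16626404] ≈ (1/2)(122 + 4077.5488) = 2099.7744.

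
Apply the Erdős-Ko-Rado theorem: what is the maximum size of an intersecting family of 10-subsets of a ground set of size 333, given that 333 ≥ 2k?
max |F| = C(332, 9) = 121054363920675900

The Erdős-Ko-Rado theorem states: for n ≥ 2k, an intersecting family of k-subsets of an n-element set has size at most C(n − 1, k − 1), with equality for 'star' families {A ⊆ [n] : |A| = k, i ∈ A} (fix an element i). For n = 333, k = 10: C(332, 9) = 121054363920675900.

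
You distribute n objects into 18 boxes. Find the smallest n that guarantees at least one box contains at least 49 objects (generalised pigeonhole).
n = (49 − 1)·18 + 1 = 865

By the generalised pigeonhole principle, to guarantee some box contains ≥ r objects we need more than (r − 1) · k objects total. Threshold: n = (r − 1) · k + 1. With r = 49 and k = 18: n = 48 · 18 + 1 = 864 + 1 = 865. For n = 864 = 48 · 18, we can put exactly 48 objects in every box, avoiding 49 in any single one — so 865 is tight.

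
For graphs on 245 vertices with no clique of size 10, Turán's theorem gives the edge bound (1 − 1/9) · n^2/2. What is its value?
Turán density bound = (8/9) · 245^2/2 = 240100/9 ≈ 26677.7778

Turán's theorem: ex(n, K_{r+1}) is achieved by the complete r-partite Turán graph T(n, r) with parts as balanced as possible, and is at most (1 − 1/r) · n^2/2. For r = 9, n = 245: the density bound is (8/9) · 60025/2 = 240100/9 ≈ 26677.7778. The integer-valued extremum is e(T(245, 9)) = 26677, which is strictly less than the density bound 240100/9 since 9 ∤ 245 (the parts of T(245, 9) cannot all be equal).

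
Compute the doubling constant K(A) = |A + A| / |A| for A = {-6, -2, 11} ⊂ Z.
K = |A + A| / |A| = 6/3 = 2

Enumerate A + A = {a + b : a, b ∈ A}. With |A| = 3, there are |A|^2 = 9 ordered sum pairs; collecting distinct values, A + A = {-12, -8, -4, 5, 9, 22}, so |A + A| = 6. Thus K = 6/3 = 2. For comparison, the minimum possible |A + A| over all 3-element sets is 2·3 − 1 = 5 (so min K = 5/3), attained only by arithmetic progressions.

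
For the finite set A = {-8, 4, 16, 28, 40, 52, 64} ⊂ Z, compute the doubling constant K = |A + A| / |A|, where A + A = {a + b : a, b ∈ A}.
K = |A + A| / |A| = 13/7

Enumerate A + A = {a + b : a, b ∈ A}. With |A| = 7, there are |A|^2 = 49 ordered sum pairs; collecting distinct values, A + A = {-16, -4, 8, 20, 32, 44, 56, 68, 80, 92, 104, 116, 128}, so |A + A| = 13. Thus K = 13/7. Here |A + A| = 2|A| − 1 = 13, the minimum possible — so K = 13/7 is minimal, which holds iff A is an arithmetic progression.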